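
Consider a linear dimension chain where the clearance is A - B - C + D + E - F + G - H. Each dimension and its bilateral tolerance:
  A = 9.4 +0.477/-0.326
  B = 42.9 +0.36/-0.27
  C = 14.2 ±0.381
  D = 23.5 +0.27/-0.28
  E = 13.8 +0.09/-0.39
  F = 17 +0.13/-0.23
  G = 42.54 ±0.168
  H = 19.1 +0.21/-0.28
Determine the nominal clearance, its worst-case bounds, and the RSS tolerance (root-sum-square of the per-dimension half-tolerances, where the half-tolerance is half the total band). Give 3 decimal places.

Stack each dimension's contribution:
  +A: nom +9.400 → Σnom=9.400; wc +0.477/-0.326 → slack +0.477/-0.326; half-tol=0.401, Σhalf²=0.161202
  -B: nom -42.900 → Σnom=-33.500; wc +0.270/-0.360 → slack +0.747/-0.686; half-tol=0.315, Σhalf²=0.260427
  -C: nom -14.200 → Σnom=-47.700; wc +0.381/-0.381 → slack +1.128/-1.067; half-tol=0.381, Σhalf²=0.405588
  +D: nom +23.500 → Σnom=-24.200; wc +0.270/-0.280 → slack +1.398/-1.347; half-tol=0.275, Σhalf²=0.481213
  +E: nom +13.800 → Σnom=-10.400; wc +0.090/-0.390 → slack +1.488/-1.737; half-tol=0.240, Σhalf²=0.538813
  -F: nom -17.000 → Σnom=-27.400; wc +0.230/-0.130 → slack +1.718/-1.867; half-tol=0.180, Σhalf²=0.571213
  +G: nom +42.540 → Σnom=15.140; wc +0.168/-0.168 → slack +1.886/-2.035; half-tol=0.168, Σhalf²=0.599437
  -H: nom -19.100 → Σnom=-3.960; wc +0.280/-0.210 → slack +2.166/-2.245; half-tol=0.245, Σhalf²=0.659462
Nominal = -3.960. Worst-case = [-3.960 - 2.245, -3.960 + 2.166] = [-6.205, -1.794]. RSS = √0.659462 = 0.812.

nominal=-3.960 wc=[-6.205,-1.794] rss=0.812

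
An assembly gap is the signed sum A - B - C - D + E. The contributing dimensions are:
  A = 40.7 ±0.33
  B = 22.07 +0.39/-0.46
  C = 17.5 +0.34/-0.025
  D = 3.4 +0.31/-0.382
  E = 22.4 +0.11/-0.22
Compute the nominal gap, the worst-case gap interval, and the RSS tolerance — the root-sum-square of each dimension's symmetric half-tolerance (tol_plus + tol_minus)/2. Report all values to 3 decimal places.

Stack each dimension's contribution:
  +A: nom +40.700 → Σnom=40.700; wc +0.330/-0.330 → slack +0.330/-0.330; half-tol=0.330, Σhalf²=0.108900
  -B: nom -22.070 → Σnom=18.630; wc +0.460/-0.390 → slack +0.790/-0.720; half-tol=0.425, Σhalf²=0.289525
  -C: nom -17.500 → Σnom=1.130; wc +0.025/-0.340 → slack +0.815/-1.060; half-tol=0.183, Σhalf²=0.322831
  -D: nom -3.400 → Σnom=-2.270; wc +0.382/-0.310 → slack +1.197/-1.370; half-tol=0.346, Σhalf²=0.442547
  +E: nom +22.400 → Σnom=20.130; wc +0.110/-0.220 → slack +1.307/-1.590; half-tol=0.165, Σhalf²=0.469772
Nominal = 20.130. Worst-case = [20.130 - 1.590, 20.130 + 1.307] = [18.540, 21.437]. RSS = √0.469772 = 0.685.

nominal=20.130 wc=[18.540,21.437] rss=0.685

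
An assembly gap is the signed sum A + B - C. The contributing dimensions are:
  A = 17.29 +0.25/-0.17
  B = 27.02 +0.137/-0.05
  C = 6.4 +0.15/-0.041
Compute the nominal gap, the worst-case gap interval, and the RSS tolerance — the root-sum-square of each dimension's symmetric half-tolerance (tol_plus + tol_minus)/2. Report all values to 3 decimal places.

Stack each dimension's contribution:
  +A: nom +17.290 → Σnom=17.290; wc +0.250/-0.170 → slack +0.250/-0.170; half-tol=0.210, Σhalf²=0.044100
  +B: nom +27.020 → Σnom=44.310; wc +0.137/-0.050 → slack +0.387/-0.220; half-tol=0.093, Σhalf²=0.052842
  -C: nom -6.400 → Σnom=37.910; wc +0.041/-0.150 → slack +0.428/-0.370; half-tol=0.096, Σhalf²=0.061963
Nominal = 37.910. Worst-case = [37.910 - 0.370, 37.910 + 0.428] = [37.540, 38.338]. RSS = √0.061963 = 0.249.

nominal=37.910 wc=[37.540,38.338] rss=0.249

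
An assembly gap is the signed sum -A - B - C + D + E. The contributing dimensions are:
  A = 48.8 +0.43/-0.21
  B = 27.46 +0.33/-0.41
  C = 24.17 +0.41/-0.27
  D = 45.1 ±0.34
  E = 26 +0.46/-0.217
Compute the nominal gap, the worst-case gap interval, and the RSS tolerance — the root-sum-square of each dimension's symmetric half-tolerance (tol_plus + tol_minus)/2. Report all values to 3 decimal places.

Stack each dimension's contribution:
  -A: nom -48.800 → Σnom=-48.800; wc +0.210/-0.430 → slack +0.210/-0.430; half-tol=0.320, Σhalf²=0.102400
  -B: nom -27.460 → Σnom=-76.260; wc +0.410/-0.330 → slack +0.620/-0.760; half-tol=0.370, Σhalf²=0.239300
  -C: nom -24.170 → Σnom=-100.430; wc +0.270/-0.410 → slack +0.890/-1.170; half-tol=0.340, Σhalf²=0.354900
  +D: nom +45.100 → Σnom=-55.330; wc +0.340/-0.340 → slack +1.230/-1.510; half-tol=0.340, Σhalf²=0.470500
  +E: nom +26.000 → Σnom=-29.330; wc +0.460/-0.217 → slack +1.690/-1.727; half-tol=0.339, Σhalf²=0.585082
Nominal = -29.330. Worst-case = [-29.330 - 1.727, -29.330 + 1.690] = [-31.057, -27.640]. RSS = √0.585082 = 0.765.

nominal=-29.330 wc=[-31.057,-27.640] rss=0.765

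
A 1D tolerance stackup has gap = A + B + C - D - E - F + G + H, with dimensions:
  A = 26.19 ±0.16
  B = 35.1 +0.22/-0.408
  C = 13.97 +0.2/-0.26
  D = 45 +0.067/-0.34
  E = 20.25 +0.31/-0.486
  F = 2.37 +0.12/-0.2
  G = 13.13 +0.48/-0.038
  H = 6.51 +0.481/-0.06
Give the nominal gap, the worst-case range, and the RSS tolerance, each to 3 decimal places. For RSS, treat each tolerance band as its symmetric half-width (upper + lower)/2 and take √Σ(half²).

Stack each dimension's contribution:
  +A: nom +26.190 → Σnom=26.190; wc +0.160/-0.160 → slack +0.160/-0.160; half-tol=0.160, Σhalf²=0.025600
  +B: nom +35.100 → Σnom=61.290; wc +0.220/-0.408 → slack +0.380/-0.568; half-tol=0.314, Σhalf²=0.124196
  +C: nom +13.970 → Σnom=75.260; wc +0.200/-0.260 → slack +0.580/-0.828; half-tol=0.230, Σhalf²=0.177096
  -D: nom -45.000 → Σnom=30.260; wc +0.340/-0.067 → slack +0.920/-0.895; half-tol=0.204, Σhalf²=0.218508
  -E: nom -20.250 → Σnom=10.010; wc +0.486/-0.310 → slack +1.406/-1.205; half-tol=0.398, Σhalf²=0.376912
  -F: nom -2.370 → Σnom=7.640; wc +0.200/-0.120 → slack +1.606/-1.325; half-tol=0.160, Σhalf²=0.402512
  +G: nom +13.130 → Σnom=20.770; wc +0.480/-0.038 → slack +2.086/-1.363; half-tol=0.259, Σhalf²=0.469593
  +H: nom +6.510 → Σnom=27.280; wc +0.481/-0.060 → slack +2.567/-1.423; half-tol=0.270, Σhalf²=0.542764
Nominal = 27.280. Worst-case = [27.280 - 1.423, 27.280 + 2.567] = [25.857, 29.847]. RSS = √0.542764 = 0.737.

nominal=27.280 wc=[25.857,29.847] rss=0.737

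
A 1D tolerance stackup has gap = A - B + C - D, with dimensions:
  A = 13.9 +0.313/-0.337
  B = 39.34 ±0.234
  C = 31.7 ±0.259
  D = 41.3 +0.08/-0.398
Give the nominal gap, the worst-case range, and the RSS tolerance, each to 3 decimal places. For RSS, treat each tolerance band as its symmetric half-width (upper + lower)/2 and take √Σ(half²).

nominal=-35.040 wc=[-35.950,-33.836] rss=0.533

Stack each dimension's contribution:
  +A: nom +13.900 → Σnom=13.900; wc +0.313/-0.337 → slack +0.313/-0.337; half-tol=0.325, Σhalf²=0.105625
  -B: nom -39.340 → Σnom=-25.440; wc +0.234/-0.234 → slack +0.547/-0.571; half-tol=0.234, Σhalf²=0.160381
  +C: nom +31.700 → Σnom=6.260; wc +0.259/-0.259 → slack +0.806/-0.830; half-tol=0.259, Σhalf²=0.227462
  -D: nom -41.300 → Σnom=-35.040; wc +0.398/-0.080 → slack +1.204/-0.910; half-tol=0.239, Σhalf²=0.284583
Nominal = -35.040. Worst-case = [-35.040 - 0.910, -35.040 + 1.204] = [-35.950, -33.836]. RSS = √0.284583 = 0.533.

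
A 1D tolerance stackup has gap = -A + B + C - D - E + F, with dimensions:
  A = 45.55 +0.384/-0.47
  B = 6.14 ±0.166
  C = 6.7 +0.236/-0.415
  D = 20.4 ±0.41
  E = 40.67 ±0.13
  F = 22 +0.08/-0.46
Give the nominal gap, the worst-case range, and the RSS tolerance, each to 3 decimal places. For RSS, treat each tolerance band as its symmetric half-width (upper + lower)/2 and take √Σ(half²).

Stack each dimension's contribution:
  -A: nom -45.550 → Σnom=-45.550; wc +0.470/-0.384 → slack +0.470/-0.384; half-tol=0.427, Σhalf²=0.182329
  +B: nom +6.140 → Σnom=-39.410; wc +0.166/-0.166 → slack +0.636/-0.550; half-tol=0.166, Σhalf²=0.209885
  +C: nom +6.700 → Σnom=-32.710; wc +0.236/-0.415 → slack +0.872/-0.965; half-tol=0.326, Σhalf²=0.315835
  -D: nom -20.400 → Σnom=-53.110; wc +0.410/-0.410 → slack +1.282/-1.375; half-tol=0.410, Σhalf²=0.483935
  -E: nom -40.670 → Σnom=-93.780; wc +0.130/-0.130 → slack +1.412/-1.505; half-tol=0.130, Σhalf²=0.500835
  +F: nom +22.000 → Σnom=-71.780; wc +0.080/-0.460 → slack +1.492/-1.965; half-tol=0.270, Σhalf²=0.573735
Nominal = -71.780. Worst-case = [-71.780 - 1.965, -71.780 + 1.492] = [-73.745, -70.288]. RSS = √0.573735 = 0.757.

nominal=-71.780 wc=[-73.745,-70.288] rss=0.757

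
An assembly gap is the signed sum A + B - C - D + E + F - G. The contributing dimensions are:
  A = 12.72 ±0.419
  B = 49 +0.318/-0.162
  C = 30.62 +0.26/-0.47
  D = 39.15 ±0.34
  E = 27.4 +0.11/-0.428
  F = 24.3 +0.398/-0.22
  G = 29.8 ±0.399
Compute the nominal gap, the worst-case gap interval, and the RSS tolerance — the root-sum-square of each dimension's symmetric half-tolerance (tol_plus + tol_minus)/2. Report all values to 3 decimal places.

nominal=13.850 wc=[11.622,16.304] rss=0.899

Stack each dimension's contribution:
  +A: nom +12.720 → Σnom=12.720; wc +0.419/-0.419 → slack +0.419/-0.419; half-tol=0.419, Σhalf²=0.175561
  +B: nom +49.000 → Σnom=61.720; wc +0.318/-0.162 → slack +0.737/-0.581; half-tol=0.240, Σhalf²=0.233161
  -C: nom -30.620 → Σnom=31.100; wc +0.470/-0.260 → slack +1.207/-0.841; half-tol=0.365, Σhalf²=0.366386
  -D: nom -39.150 → Σnom=-8.050; wc +0.340/-0.340 → slack +1.547/-1.181; half-tol=0.340, Σhalf²=0.481986
  +E: nom +27.400 → Σnom=19.350; wc +0.110/-0.428 → slack +1.657/-1.609; half-tol=0.269, Σhalf²=0.554347
  +F: nom +24.300 → Σnom=43.650; wc +0.398/-0.220 → slack +2.055/-1.829; half-tol=0.309, Σhalf²=0.649828
  -G: nom -29.800 → Σnom=13.850; wc +0.399/-0.399 → slack +2.454/-2.228; half-tol=0.399, Σhalf²=0.809029
Nominal = 13.850. Worst-case = [13.850 - 2.228, 13.850 + 2.454] = [11.622, 16.304]. RSS = √0.809029 = 0.899.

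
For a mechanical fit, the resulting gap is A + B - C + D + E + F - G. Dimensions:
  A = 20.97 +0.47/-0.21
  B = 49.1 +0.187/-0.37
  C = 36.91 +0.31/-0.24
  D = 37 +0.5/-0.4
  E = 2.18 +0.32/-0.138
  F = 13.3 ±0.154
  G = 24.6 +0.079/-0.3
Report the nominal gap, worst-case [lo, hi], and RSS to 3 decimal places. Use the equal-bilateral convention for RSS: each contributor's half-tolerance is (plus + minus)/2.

Stack each dimension's contribution:
  +A: nom +20.970 → Σnom=20.970; wc +0.470/-0.210 → slack +0.470/-0.210; half-tol=0.340, Σhalf²=0.115600
  +B: nom +49.100 → Σnom=70.070; wc +0.187/-0.370 → slack +0.657/-0.580; half-tol=0.278, Σhalf²=0.193162
  -C: nom -36.910 → Σnom=33.160; wc +0.240/-0.310 → slack +0.897/-0.890; half-tol=0.275, Σhalf²=0.268787
  +D: nom +37.000 → Σnom=70.160; wc +0.500/-0.400 → slack +1.397/-1.290; half-tol=0.450, Σhalf²=0.471287
  +E: nom +2.180 → Σnom=72.340; wc +0.320/-0.138 → slack +1.717/-1.428; half-tol=0.229, Σhalf²=0.523728
  +F: nom +13.300 → Σnom=85.640; wc +0.154/-0.154 → slack +1.871/-1.582; half-tol=0.154, Σhalf²=0.547444
  -G: nom -24.600 → Σnom=61.040; wc +0.300/-0.079 → slack +2.171/-1.661; half-tol=0.190, Σhalf²=0.583354
Nominal = 61.040. Worst-case = [61.040 - 1.661, 61.040 + 2.171] = [59.379, 63.211]. RSS = √0.583354 = 0.764.

nominal=61.040 wc=[59.379,63.211] rss=0.764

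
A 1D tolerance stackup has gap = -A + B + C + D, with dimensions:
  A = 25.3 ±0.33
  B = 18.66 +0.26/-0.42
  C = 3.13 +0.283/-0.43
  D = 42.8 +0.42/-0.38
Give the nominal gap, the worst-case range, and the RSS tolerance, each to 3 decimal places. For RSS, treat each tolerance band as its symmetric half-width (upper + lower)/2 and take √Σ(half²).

nominal=39.290 wc=[37.730,40.583] rss=0.715

Stack each dimension's contribution:
  -A: nom -25.300 → Σnom=-25.300; wc +0.330/-0.330 → slack +0.330/-0.330; half-tol=0.330, Σhalf²=0.108900
  +B: nom +18.660 → Σnom=-6.640; wc +0.260/-0.420 → slack +0.590/-0.750; half-tol=0.340, Σhalf²=0.224500
  +C: nom +3.130 → Σnom=-3.510; wc +0.283/-0.430 → slack +0.873/-1.180; half-tol=0.356, Σhalf²=0.351592
  +D: nom +42.800 → Σnom=39.290; wc +0.420/-0.380 → slack +1.293/-1.560; half-tol=0.400, Σhalf²=0.511592
Nominal = 39.290. Worst-case = [39.290 - 1.560, 39.290 + 1.293] = [37.730, 40.583]. RSS = √0.511592 = 0.715.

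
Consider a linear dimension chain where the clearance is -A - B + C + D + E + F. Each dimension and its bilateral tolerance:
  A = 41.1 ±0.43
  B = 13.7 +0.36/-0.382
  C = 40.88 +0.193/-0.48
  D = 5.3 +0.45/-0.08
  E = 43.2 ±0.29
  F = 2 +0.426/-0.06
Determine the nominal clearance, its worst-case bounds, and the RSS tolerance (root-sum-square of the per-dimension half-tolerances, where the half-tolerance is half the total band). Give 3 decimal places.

Stack each dimension's contribution:
  -A: nom -41.100 → Σnom=-41.100; wc +0.430/-0.430 → slack +0.430/-0.430; half-tol=0.430, Σhalf²=0.184900
  -B: nom -13.700 → Σnom=-54.800; wc +0.382/-0.360 → slack +0.812/-0.790; half-tol=0.371, Σhalf²=0.322541
  +C: nom +40.880 → Σnom=-13.920; wc +0.193/-0.480 → slack +1.005/-1.270; half-tol=0.337, Σhalf²=0.435773
  +D: nom +5.300 → Σnom=-8.620; wc +0.450/-0.080 → slack +1.455/-1.350; half-tol=0.265, Σhalf²=0.505998
  +E: nom +43.200 → Σnom=34.580; wc +0.290/-0.290 → slack +1.745/-1.640; half-tol=0.290, Σhalf²=0.590098
  +F: nom +2.000 → Σnom=36.580; wc +0.426/-0.060 → slack +2.171/-1.700; half-tol=0.243, Σhalf²=0.649147
Nominal = 36.580. Worst-case = [36.580 - 1.700, 36.580 + 2.171] = [34.880, 38.751]. RSS = √0.649147 = 0.806.

nominal=36.580 wc=[34.880,38.751] rss=0.806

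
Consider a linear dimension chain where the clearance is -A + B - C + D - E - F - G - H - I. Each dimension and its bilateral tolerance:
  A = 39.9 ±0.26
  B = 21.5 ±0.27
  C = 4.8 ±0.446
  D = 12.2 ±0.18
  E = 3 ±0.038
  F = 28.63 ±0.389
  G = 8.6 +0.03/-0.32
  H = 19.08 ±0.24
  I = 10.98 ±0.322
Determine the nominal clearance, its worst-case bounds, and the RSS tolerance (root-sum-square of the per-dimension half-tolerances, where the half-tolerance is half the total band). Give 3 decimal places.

nominal=-81.290 wc=[-83.465,-78.825] rss=0.846

Stack each dimension's contribution:
  -A: nom -39.900 → Σnom=-39.900; wc +0.260/-0.260 → slack +0.260/-0.260; half-tol=0.260, Σhalf²=0.067600
  +B: nom +21.500 → Σnom=-18.400; wc +0.270/-0.270 → slack +0.530/-0.530; half-tol=0.270, Σhalf²=0.140500
  -C: nom -4.800 → Σnom=-23.200; wc +0.446/-0.446 → slack +0.976/-0.976; half-tol=0.446, Σhalf²=0.339416
  +D: nom +12.200 → Σnom=-11.000; wc +0.180/-0.180 → slack +1.156/-1.156; half-tol=0.180, Σhalf²=0.371816
  -E: nom -3.000 → Σnom=-14.000; wc +0.038/-0.038 → slack +1.194/-1.194; half-tol=0.038, Σhalf²=0.373260
  -F: nom -28.630 → Σnom=-42.630; wc +0.389/-0.389 → slack +1.583/-1.583; half-tol=0.389, Σhalf²=0.524581
  -G: nom -8.600 → Σnom=-51.230; wc +0.320/-0.030 → slack +1.903/-1.613; half-tol=0.175, Σhalf²=0.555206
  -H: nom -19.080 → Σnom=-70.310; wc +0.240/-0.240 → slack +2.143/-1.853; half-tol=0.240, Σhalf²=0.612806
  -I: nom -10.980 → Σnom=-81.290; wc +0.322/-0.322 → slack +2.465/-2.175; half-tol=0.322, Σhalf²=0.716490
Nominal = -81.290. Worst-case = [-81.290 - 2.175, -81.290 + 2.465] = [-83.465, -78.825]. RSS = √0.716490 = 0.846.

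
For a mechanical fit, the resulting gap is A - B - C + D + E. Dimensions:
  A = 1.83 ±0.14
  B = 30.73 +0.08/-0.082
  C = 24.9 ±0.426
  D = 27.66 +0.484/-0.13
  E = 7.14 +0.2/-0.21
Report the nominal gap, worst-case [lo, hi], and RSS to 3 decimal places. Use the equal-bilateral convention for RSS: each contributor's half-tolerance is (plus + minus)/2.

Stack each dimension's contribution:
  +A: nom +1.830 → Σnom=1.830; wc +0.140/-0.140 → slack +0.140/-0.140; half-tol=0.140, Σhalf²=0.019600
  -B: nom -30.730 → Σnom=-28.900; wc +0.082/-0.080 → slack +0.222/-0.220; half-tol=0.081, Σhalf²=0.026161
  -C: nom -24.900 → Σnom=-53.800; wc +0.426/-0.426 → slack +0.648/-0.646; half-tol=0.426, Σhalf²=0.207637
  +D: nom +27.660 → Σnom=-26.140; wc +0.484/-0.130 → slack +1.132/-0.776; half-tol=0.307, Σhalf²=0.301886
  +E: nom +7.140 → Σnom=-19.000; wc +0.200/-0.210 → slack +1.332/-0.986; half-tol=0.205, Σhalf²=0.343911
Nominal = -19.000. Worst-case = [-19.000 - 0.986, -19.000 + 1.332] = [-19.986, -17.668]. RSS = √0.343911 = 0.586.

nominal=-19.000 wc=[-19.986,-17.668] rss=0.586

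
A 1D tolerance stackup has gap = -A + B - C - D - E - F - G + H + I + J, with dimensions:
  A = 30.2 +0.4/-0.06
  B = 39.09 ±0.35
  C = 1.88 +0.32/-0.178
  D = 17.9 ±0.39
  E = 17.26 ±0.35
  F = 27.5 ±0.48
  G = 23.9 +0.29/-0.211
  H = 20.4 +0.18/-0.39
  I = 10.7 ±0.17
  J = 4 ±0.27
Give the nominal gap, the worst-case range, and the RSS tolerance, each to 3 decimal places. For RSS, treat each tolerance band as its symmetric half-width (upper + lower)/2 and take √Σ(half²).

nominal=-44.450 wc=[-47.860,-41.811] rss=0.994

Stack each dimension's contribution:
  -A: nom -30.200 → Σnom=-30.200; wc +0.060/-0.400 → slack +0.060/-0.400; half-tol=0.230, Σhalf²=0.052900
  +B: nom +39.090 → Σnom=8.890; wc +0.350/-0.350 → slack +0.410/-0.750; half-tol=0.350, Σhalf²=0.175400
  -C: nom -1.880 → Σnom=7.010; wc +0.178/-0.320 → slack +0.588/-1.070; half-tol=0.249, Σhalf²=0.237401
  -D: nom -17.900 → Σnom=-10.890; wc +0.390/-0.390 → slack +0.978/-1.460; half-tol=0.390, Σhalf²=0.389501
  -E: nom -17.260 → Σnom=-28.150; wc +0.350/-0.350 → slack +1.328/-1.810; half-tol=0.350, Σhalf²=0.512001
  -F: nom -27.500 → Σnom=-55.650; wc +0.480/-0.480 → slack +1.808/-2.290; half-tol=0.480, Σhalf²=0.742401
  -G: nom -23.900 → Σnom=-79.550; wc +0.211/-0.290 → slack +2.019/-2.580; half-tol=0.251, Σhalf²=0.805151
  +H: nom +20.400 → Σnom=-59.150; wc +0.180/-0.390 → slack +2.199/-2.970; half-tol=0.285, Σhalf²=0.886376
  +I: nom +10.700 → Σnom=-48.450; wc +0.170/-0.170 → slack +2.369/-3.140; half-tol=0.170, Σhalf²=0.915276
  +J: nom +4.000 → Σnom=-44.450; wc +0.270/-0.270 → slack +2.639/-3.410; half-tol=0.270, Σhalf²=0.988176
Nominal = -44.450. Worst-case = [-44.450 - 3.410, -44.450 + 2.639] = [-47.860, -41.811]. RSS = √0.988176 = 0.994.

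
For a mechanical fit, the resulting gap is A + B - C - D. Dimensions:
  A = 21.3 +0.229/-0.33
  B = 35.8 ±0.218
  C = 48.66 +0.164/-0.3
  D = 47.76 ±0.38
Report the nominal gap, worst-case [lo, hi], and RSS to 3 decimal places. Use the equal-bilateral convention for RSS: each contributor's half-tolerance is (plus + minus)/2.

Stack each dimension's contribution:
  +A: nom +21.300 → Σnom=21.300; wc +0.229/-0.330 → slack +0.229/-0.330; half-tol=0.280, Σhalf²=0.078120
  +B: nom +35.800 → Σnom=57.100; wc +0.218/-0.218 → slack +0.447/-0.548; half-tol=0.218, Σhalf²=0.125644
  -C: nom -48.660 → Σnom=8.440; wc +0.300/-0.164 → slack +0.747/-0.712; half-tol=0.232, Σhalf²=0.179468
  -D: nom -47.760 → Σnom=-39.320; wc +0.380/-0.380 → slack +1.127/-1.092; half-tol=0.380, Σhalf²=0.323868
Nominal = -39.320. Worst-case = [-39.320 - 1.092, -39.320 + 1.127] = [-40.412, -38.193]. RSS = √0.323868 = 0.569.

nominal=-39.320 wc=[-40.412,-38.193] rss=0.569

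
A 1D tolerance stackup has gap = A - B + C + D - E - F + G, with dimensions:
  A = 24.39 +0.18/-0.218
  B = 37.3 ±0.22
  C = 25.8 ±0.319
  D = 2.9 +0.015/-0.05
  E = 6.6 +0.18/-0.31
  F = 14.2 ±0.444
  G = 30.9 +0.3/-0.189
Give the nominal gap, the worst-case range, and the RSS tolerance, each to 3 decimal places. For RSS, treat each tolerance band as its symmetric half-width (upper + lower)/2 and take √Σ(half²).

Stack each dimension's contribution:
  +A: nom +24.390 → Σnom=24.390; wc +0.180/-0.218 → slack +0.180/-0.218; half-tol=0.199, Σhalf²=0.039601
  -B: nom -37.300 → Σnom=-12.910; wc +0.220/-0.220 → slack +0.400/-0.438; half-tol=0.220, Σhalf²=0.088001
  +C: nom +25.800 → Σnom=12.890; wc +0.319/-0.319 → slack +0.719/-0.757; half-tol=0.319, Σhalf²=0.189762
  +D: nom +2.900 → Σnom=15.790; wc +0.015/-0.050 → slack +0.734/-0.807; half-tol=0.033, Σhalf²=0.190818
  -E: nom -6.600 → Σnom=9.190; wc +0.310/-0.180 → slack +1.044/-0.987; half-tol=0.245, Σhalf²=0.250843
  -F: nom -14.200 → Σnom=-5.010; wc +0.444/-0.444 → slack +1.488/-1.431; half-tol=0.444, Σhalf²=0.447979
  +G: nom +30.900 → Σnom=25.890; wc +0.300/-0.189 → slack +1.788/-1.620; half-tol=0.244, Σhalf²=0.507759
Nominal = 25.890. Worst-case = [25.890 - 1.620, 25.890 + 1.788] = [24.270, 27.678]. RSS = √0.507759 = 0.713.

nominal=25.890 wc=[24.270,27.678] rss=0.713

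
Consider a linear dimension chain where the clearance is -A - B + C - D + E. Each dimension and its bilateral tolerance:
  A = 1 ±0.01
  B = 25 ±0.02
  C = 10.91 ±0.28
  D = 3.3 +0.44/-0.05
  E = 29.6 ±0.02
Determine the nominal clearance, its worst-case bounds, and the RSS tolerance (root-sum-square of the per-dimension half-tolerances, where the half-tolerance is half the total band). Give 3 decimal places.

Stack each dimension's contribution:
  -A: nom -1.000 → Σnom=-1.000; wc +0.010/-0.010 → slack +0.010/-0.010; half-tol=0.010, Σhalf²=0.000100
  -B: nom -25.000 → Σnom=-26.000; wc +0.020/-0.020 → slack +0.030/-0.030; half-tol=0.020, Σhalf²=0.000500
  +C: nom +10.910 → Σnom=-15.090; wc +0.280/-0.280 → slack +0.310/-0.310; half-tol=0.280, Σhalf²=0.078900
  -D: nom -3.300 → Σnom=-18.390; wc +0.050/-0.440 → slack +0.360/-0.750; half-tol=0.245, Σhalf²=0.138925
  +E: nom +29.600 → Σnom=11.210; wc +0.020/-0.020 → slack +0.380/-0.770; half-tol=0.020, Σhalf²=0.139325
Nominal = 11.210. Worst-case = [11.210 - 0.770, 11.210 + 0.380] = [10.440, 11.590]. RSS = √0.139325 = 0.373.

nominal=11.210 wc=[10.440,11.590] rss=0.373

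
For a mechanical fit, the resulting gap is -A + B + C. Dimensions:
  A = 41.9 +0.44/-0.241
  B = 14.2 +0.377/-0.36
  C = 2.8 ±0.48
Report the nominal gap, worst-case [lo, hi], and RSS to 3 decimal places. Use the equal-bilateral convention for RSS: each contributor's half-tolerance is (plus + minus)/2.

Stack each dimension's contribution:
  -A: nom -41.900 → Σnom=-41.900; wc +0.241/-0.440 → slack +0.241/-0.440; half-tol=0.341, Σhalf²=0.115940
  +B: nom +14.200 → Σnom=-27.700; wc +0.377/-0.360 → slack +0.618/-0.800; half-tol=0.368, Σhalf²=0.251733
  +C: nom +2.800 → Σnom=-24.900; wc +0.480/-0.480 → slack +1.098/-1.280; half-tol=0.480, Σhalf²=0.482133
Nominal = -24.900. Worst-case = [-24.900 - 1.280, -24.900 + 1.098] = [-26.180, -23.802]. RSS = √0.482133 = 0.694.

nominal=-24.900 wc=[-26.180,-23.802] rss=0.694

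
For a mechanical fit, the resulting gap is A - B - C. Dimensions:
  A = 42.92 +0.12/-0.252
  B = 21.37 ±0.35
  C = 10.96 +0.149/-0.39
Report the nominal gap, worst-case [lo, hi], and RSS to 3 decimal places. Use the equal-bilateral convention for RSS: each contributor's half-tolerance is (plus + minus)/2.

nominal=10.590 wc=[9.839,11.450] rss=0.479

Stack each dimension's contribution:
  +A: nom +42.920 → Σnom=42.920; wc +0.120/-0.252 → slack +0.120/-0.252; half-tol=0.186, Σhalf²=0.034596
  -B: nom -21.370 → Σnom=21.550; wc +0.350/-0.350 → slack +0.470/-0.602; half-tol=0.350, Σhalf²=0.157096
  -C: nom -10.960 → Σnom=10.590; wc +0.390/-0.149 → slack +0.860/-0.751; half-tol=0.270, Σhalf²=0.229726
Nominal = 10.590. Worst-case = [10.590 - 0.751, 10.590 + 0.860] = [9.839, 11.450]. RSS = √0.229726 = 0.479.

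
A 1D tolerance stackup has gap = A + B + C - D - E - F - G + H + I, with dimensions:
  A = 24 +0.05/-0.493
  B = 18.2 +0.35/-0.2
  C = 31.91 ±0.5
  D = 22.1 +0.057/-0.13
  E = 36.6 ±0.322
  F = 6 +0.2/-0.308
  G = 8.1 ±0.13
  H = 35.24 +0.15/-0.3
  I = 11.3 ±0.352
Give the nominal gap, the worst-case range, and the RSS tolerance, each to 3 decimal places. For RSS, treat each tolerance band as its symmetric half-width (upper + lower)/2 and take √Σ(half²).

Stack each dimension's contribution:
  +A: nom +24.000 → Σnom=24.000; wc +0.050/-0.493 → slack +0.050/-0.493; half-tol=0.272, Σhalf²=0.073712
  +B: nom +18.200 → Σnom=42.200; wc +0.350/-0.200 → slack +0.400/-0.693; half-tol=0.275, Σhalf²=0.149337
  +C: nom +31.910 → Σnom=74.110; wc +0.500/-0.500 → slack +0.900/-1.193; half-tol=0.500, Σhalf²=0.399337
  -D: nom -22.100 → Σnom=52.010; wc +0.130/-0.057 → slack +1.030/-1.250; half-tol=0.093, Σhalf²=0.408080
  -E: nom -36.600 → Σnom=15.410; wc +0.322/-0.322 → slack +1.352/-1.572; half-tol=0.322, Σhalf²=0.511764
  -F: nom -6.000 → Σnom=9.410; wc +0.308/-0.200 → slack +1.660/-1.772; half-tol=0.254, Σhalf²=0.576280
  -G: nom -8.100 → Σnom=1.310; wc +0.130/-0.130 → slack +1.790/-1.902; half-tol=0.130, Σhalf²=0.593180
  +H: nom +35.240 → Σnom=36.550; wc +0.150/-0.300 → slack +1.940/-2.202; half-tol=0.225, Σhalf²=0.643805
  +I: nom +11.300 → Σnom=47.850; wc +0.352/-0.352 → slack +2.292/-2.554; half-tol=0.352, Σhalf²=0.767709
Nominal = 47.850. Worst-case = [47.850 - 2.554, 47.850 + 2.292] = [45.296, 50.142]. RSS = √0.767709 = 0.876.

nominal=47.850 wc=[45.296,50.142] rss=0.876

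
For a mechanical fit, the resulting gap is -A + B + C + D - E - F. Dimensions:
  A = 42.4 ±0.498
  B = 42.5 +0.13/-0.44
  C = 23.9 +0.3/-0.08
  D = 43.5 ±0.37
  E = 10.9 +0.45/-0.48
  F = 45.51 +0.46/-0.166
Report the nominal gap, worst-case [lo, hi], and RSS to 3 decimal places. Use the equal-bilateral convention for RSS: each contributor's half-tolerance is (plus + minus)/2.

nominal=11.090 wc=[8.792,13.034] rss=0.904

Stack each dimension's contribution:
  -A: nom -42.400 → Σnom=-42.400; wc +0.498/-0.498 → slack +0.498/-0.498; half-tol=0.498, Σhalf²=0.248004
  +B: nom +42.500 → Σnom=0.100; wc +0.130/-0.440 → slack +0.628/-0.938; half-tol=0.285, Σhalf²=0.329229
  +C: nom +23.900 → Σnom=24.000; wc +0.300/-0.080 → slack +0.928/-1.018; half-tol=0.190, Σhalf²=0.365329
  +D: nom +43.500 → Σnom=67.500; wc +0.370/-0.370 → slack +1.298/-1.388; half-tol=0.370, Σhalf²=0.502229
  -E: nom -10.900 → Σnom=56.600; wc +0.480/-0.450 → slack +1.778/-1.838; half-tol=0.465, Σhalf²=0.718454
  -F: nom -45.510 → Σnom=11.090; wc +0.166/-0.460 → slack +1.944/-2.298; half-tol=0.313, Σhalf²=0.816423
Nominal = 11.090. Worst-case = [11.090 - 2.298, 11.090 + 1.944] = [8.792, 13.034]. RSS = √0.816423 = 0.904.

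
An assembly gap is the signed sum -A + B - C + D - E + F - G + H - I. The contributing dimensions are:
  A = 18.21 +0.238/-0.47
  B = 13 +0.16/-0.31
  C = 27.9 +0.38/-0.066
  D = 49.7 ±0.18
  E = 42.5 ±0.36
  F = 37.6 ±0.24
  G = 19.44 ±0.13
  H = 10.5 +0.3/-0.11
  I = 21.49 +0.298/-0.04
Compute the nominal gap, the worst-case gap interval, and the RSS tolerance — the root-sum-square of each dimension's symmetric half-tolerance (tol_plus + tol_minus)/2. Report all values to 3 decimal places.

nominal=-18.740 wc=[-20.986,-16.794] rss=0.733

Stack each dimension's contribution:
  -A: nom -18.210 → Σnom=-18.210; wc +0.470/-0.238 → slack +0.470/-0.238; half-tol=0.354, Σhalf²=0.125316
  +B: nom +13.000 → Σnom=-5.210; wc +0.160/-0.310 → slack +0.630/-0.548; half-tol=0.235, Σhalf²=0.180541
  -C: nom -27.900 → Σnom=-33.110; wc +0.066/-0.380 → slack +0.696/-0.928; half-tol=0.223, Σhalf²=0.230270
  +D: nom +49.700 → Σnom=16.590; wc +0.180/-0.180 → slack +0.876/-1.108; half-tol=0.180, Σhalf²=0.262670
  -E: nom -42.500 → Σnom=-25.910; wc +0.360/-0.360 → slack +1.236/-1.468; half-tol=0.360, Σhalf²=0.392270
  +F: nom +37.600 → Σnom=11.690; wc +0.240/-0.240 → slack +1.476/-1.708; half-tol=0.240, Σhalf²=0.449870
  -G: nom -19.440 → Σnom=-7.750; wc +0.130/-0.130 → slack +1.606/-1.838; half-tol=0.130, Σhalf²=0.466770
  +H: nom +10.500 → Σnom=2.750; wc +0.300/-0.110 → slack +1.906/-1.948; half-tol=0.205, Σhalf²=0.508795
  -I: nom -21.490 → Σnom=-18.740; wc +0.040/-0.298 → slack +1.946/-2.246; half-tol=0.169, Σhalf²=0.537356
Nominal = -18.740. Worst-case = [-18.740 - 2.246, -18.740 + 1.946] = [-20.986, -16.794]. RSS = √0.537356 = 0.733.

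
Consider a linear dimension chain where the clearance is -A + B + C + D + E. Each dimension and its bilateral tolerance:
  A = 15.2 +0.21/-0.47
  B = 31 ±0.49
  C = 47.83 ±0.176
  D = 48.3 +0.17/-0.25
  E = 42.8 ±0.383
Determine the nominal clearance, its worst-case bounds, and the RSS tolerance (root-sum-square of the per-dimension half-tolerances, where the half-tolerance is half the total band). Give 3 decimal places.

nominal=154.730 wc=[153.221,156.419] rss=0.760

Stack each dimension's contribution:
  -A: nom -15.200 → Σnom=-15.200; wc +0.470/-0.210 → slack +0.470/-0.210; half-tol=0.340, Σhalf²=0.115600
  +B: nom +31.000 → Σnom=15.800; wc +0.490/-0.490 → slack +0.960/-0.700; half-tol=0.490, Σhalf²=0.355700
  +C: nom +47.830 → Σnom=63.630; wc +0.176/-0.176 → slack +1.136/-0.876; half-tol=0.176, Σhalf²=0.386676
  +D: nom +48.300 → Σnom=111.930; wc +0.170/-0.250 → slack +1.306/-1.126; half-tol=0.210, Σhalf²=0.430776
  +E: nom +42.800 → Σnom=154.730; wc +0.383/-0.383 → slack +1.689/-1.509; half-tol=0.383, Σhalf²=0.577465
Nominal = 154.730. Worst-case = [154.730 - 1.509, 154.730 + 1.689] = [153.221, 156.419]. RSS = √0.577465 = 0.760.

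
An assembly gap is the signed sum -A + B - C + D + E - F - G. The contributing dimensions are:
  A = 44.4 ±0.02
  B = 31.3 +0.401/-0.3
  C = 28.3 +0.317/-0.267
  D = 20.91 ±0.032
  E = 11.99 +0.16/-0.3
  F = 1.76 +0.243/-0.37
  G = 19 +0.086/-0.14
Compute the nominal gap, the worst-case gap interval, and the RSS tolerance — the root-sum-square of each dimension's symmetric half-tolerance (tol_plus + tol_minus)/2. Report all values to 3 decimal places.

Stack each dimension's contribution:
  -A: nom -44.400 → Σnom=-44.400; wc +0.020/-0.020 → slack +0.020/-0.020; half-tol=0.020, Σhalf²=0.000400
  +B: nom +31.300 → Σnom=-13.100; wc +0.401/-0.300 → slack +0.421/-0.320; half-tol=0.351, Σhalf²=0.123250
  -C: nom -28.300 → Σnom=-41.400; wc +0.267/-0.317 → slack +0.688/-0.637; half-tol=0.292, Σhalf²=0.208514
  +D: nom +20.910 → Σnom=-20.490; wc +0.032/-0.032 → slack +0.720/-0.669; half-tol=0.032, Σhalf²=0.209538
  +E: nom +11.990 → Σnom=-8.500; wc +0.160/-0.300 → slack +0.880/-0.969; half-tol=0.230, Σhalf²=0.262438
  -F: nom -1.760 → Σnom=-10.260; wc +0.370/-0.243 → slack +1.250/-1.212; half-tol=0.306, Σhalf²=0.356381
  -G: nom -19.000 → Σnom=-29.260; wc +0.140/-0.086 → slack +1.390/-1.298; half-tol=0.113, Σhalf²=0.369150
Nominal = -29.260. Worst-case = [-29.260 - 1.298, -29.260 + 1.390] = [-30.558, -27.870]. RSS = √0.369150 = 0.608.

nominal=-29.260 wc=[-30.558,-27.870] rss=0.608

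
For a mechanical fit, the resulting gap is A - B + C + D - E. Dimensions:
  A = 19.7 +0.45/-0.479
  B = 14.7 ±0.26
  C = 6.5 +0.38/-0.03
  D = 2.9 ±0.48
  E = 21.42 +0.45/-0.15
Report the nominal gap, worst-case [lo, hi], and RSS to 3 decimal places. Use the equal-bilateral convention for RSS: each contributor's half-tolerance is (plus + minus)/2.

Stack each dimension's contribution:
  +A: nom +19.700 → Σnom=19.700; wc +0.450/-0.479 → slack +0.450/-0.479; half-tol=0.465, Σhalf²=0.215760
  -B: nom -14.700 → Σnom=5.000; wc +0.260/-0.260 → slack +0.710/-0.739; half-tol=0.260, Σhalf²=0.283360
  +C: nom +6.500 → Σnom=11.500; wc +0.380/-0.030 → slack +1.090/-0.769; half-tol=0.205, Σhalf²=0.325385
  +D: nom +2.900 → Σnom=14.400; wc +0.480/-0.480 → slack +1.570/-1.249; half-tol=0.480, Σhalf²=0.555785
  -E: nom -21.420 → Σnom=-7.020; wc +0.150/-0.450 → slack +1.720/-1.699; half-tol=0.300, Σhalf²=0.645785
Nominal = -7.020. Worst-case = [-7.020 - 1.699, -7.020 + 1.720] = [-8.719, -5.300]. RSS = √0.645785 = 0.804.

nominal=-7.020 wc=[-8.719,-5.300] rss=0.804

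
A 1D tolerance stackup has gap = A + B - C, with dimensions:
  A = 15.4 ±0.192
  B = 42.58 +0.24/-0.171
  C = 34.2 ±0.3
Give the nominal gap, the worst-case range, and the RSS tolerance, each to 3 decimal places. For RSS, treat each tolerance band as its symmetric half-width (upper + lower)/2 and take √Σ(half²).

Stack each dimension's contribution:
  +A: nom +15.400 → Σnom=15.400; wc +0.192/-0.192 → slack +0.192/-0.192; half-tol=0.192, Σhalf²=0.036864
  +B: nom +42.580 → Σnom=57.980; wc +0.240/-0.171 → slack +0.432/-0.363; half-tol=0.206, Σhalf²=0.079094
  -C: nom -34.200 → Σnom=23.780; wc +0.300/-0.300 → slack +0.732/-0.663; half-tol=0.300, Σhalf²=0.169094
Nominal = 23.780. Worst-case = [23.780 - 0.663, 23.780 + 0.732] = [23.117, 24.512]. RSS = √0.169094 = 0.411.

nominal=23.780 wc=[23.117,24.512] rss=0.411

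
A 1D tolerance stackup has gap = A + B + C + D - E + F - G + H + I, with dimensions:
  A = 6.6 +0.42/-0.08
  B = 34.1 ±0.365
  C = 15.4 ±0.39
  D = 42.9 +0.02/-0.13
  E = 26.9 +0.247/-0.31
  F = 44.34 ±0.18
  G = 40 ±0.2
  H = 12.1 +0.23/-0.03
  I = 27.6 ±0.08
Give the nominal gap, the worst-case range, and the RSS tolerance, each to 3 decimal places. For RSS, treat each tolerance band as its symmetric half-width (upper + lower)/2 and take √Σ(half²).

nominal=116.140 wc=[114.438,118.335] rss=0.726

Stack each dimension's contribution:
  +A: nom +6.600 → Σnom=6.600; wc +0.420/-0.080 → slack +0.420/-0.080; half-tol=0.250, Σhalf²=0.062500
  +B: nom +34.100 → Σnom=40.700; wc +0.365/-0.365 → slack +0.785/-0.445; half-tol=0.365, Σhalf²=0.195725
  +C: nom +15.400 → Σnom=56.100; wc +0.390/-0.390 → slack +1.175/-0.835; half-tol=0.390, Σhalf²=0.347825
  +D: nom +42.900 → Σnom=99.000; wc +0.020/-0.130 → slack +1.195/-0.965; half-tol=0.075, Σhalf²=0.353450
  -E: nom -26.900 → Σnom=72.100; wc +0.310/-0.247 → slack +1.505/-1.212; half-tol=0.278, Σhalf²=0.431012
  +F: nom +44.340 → Σnom=116.440; wc +0.180/-0.180 → slack +1.685/-1.392; half-tol=0.180, Σhalf²=0.463412
  -G: nom -40.000 → Σnom=76.440; wc +0.200/-0.200 → slack +1.885/-1.592; half-tol=0.200, Σhalf²=0.503412
  +H: nom +12.100 → Σnom=88.540; wc +0.230/-0.030 → slack +2.115/-1.622; half-tol=0.130, Σhalf²=0.520312
  +I: nom +27.600 → Σnom=116.140; wc +0.080/-0.080 → slack +2.195/-1.702; half-tol=0.080, Σhalf²=0.526712
Nominal = 116.140. Worst-case = [116.140 - 1.702, 116.140 + 2.195] = [114.438, 118.335]. RSS = √0.526712 = 0.726.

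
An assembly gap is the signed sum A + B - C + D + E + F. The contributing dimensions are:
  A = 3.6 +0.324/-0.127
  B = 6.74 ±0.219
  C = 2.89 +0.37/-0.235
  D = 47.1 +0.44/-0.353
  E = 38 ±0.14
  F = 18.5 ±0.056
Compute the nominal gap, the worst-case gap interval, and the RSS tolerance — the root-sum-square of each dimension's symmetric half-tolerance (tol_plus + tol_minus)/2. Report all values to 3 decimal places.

nominal=111.050 wc=[109.785,112.464] rss=0.608

Stack each dimension's contribution:
  +A: nom +3.600 → Σnom=3.600; wc +0.324/-0.127 → slack +0.324/-0.127; half-tol=0.226, Σhalf²=0.050850
  +B: nom +6.740 → Σnom=10.340; wc +0.219/-0.219 → slack +0.543/-0.346; half-tol=0.219, Σhalf²=0.098811
  -C: nom -2.890 → Σnom=7.450; wc +0.235/-0.370 → slack +0.778/-0.716; half-tol=0.302, Σhalf²=0.190317
  +D: nom +47.100 → Σnom=54.550; wc +0.440/-0.353 → slack +1.218/-1.069; half-tol=0.396, Σhalf²=0.347530
  +E: nom +38.000 → Σnom=92.550; wc +0.140/-0.140 → slack +1.358/-1.209; half-tol=0.140, Σhalf²=0.367130
  +F: nom +18.500 → Σnom=111.050; wc +0.056/-0.056 → slack +1.414/-1.265; half-tol=0.056, Σhalf²=0.370266
Nominal = 111.050. Worst-case = [111.050 - 1.265, 111.050 + 1.414] = [109.785, 112.464]. RSS = √0.370266 = 0.608.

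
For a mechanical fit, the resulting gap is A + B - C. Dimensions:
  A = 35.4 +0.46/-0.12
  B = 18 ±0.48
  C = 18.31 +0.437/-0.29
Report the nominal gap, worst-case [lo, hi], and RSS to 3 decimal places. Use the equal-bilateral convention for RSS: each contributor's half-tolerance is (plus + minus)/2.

nominal=35.090 wc=[34.053,36.320] rss=0.668

Stack each dimension's contribution:
  +A: nom +35.400 → Σnom=35.400; wc +0.460/-0.120 → slack +0.460/-0.120; half-tol=0.290, Σhalf²=0.084100
  +B: nom +18.000 → Σnom=53.400; wc +0.480/-0.480 → slack +0.940/-0.600; half-tol=0.480, Σhalf²=0.314500
  -C: nom -18.310 → Σnom=35.090; wc +0.290/-0.437 → slack +1.230/-1.037; half-tol=0.363, Σhalf²=0.446632
Nominal = 35.090. Worst-case = [35.090 - 1.037, 35.090 + 1.230] = [34.053, 36.320]. RSS = √0.446632 = 0.668.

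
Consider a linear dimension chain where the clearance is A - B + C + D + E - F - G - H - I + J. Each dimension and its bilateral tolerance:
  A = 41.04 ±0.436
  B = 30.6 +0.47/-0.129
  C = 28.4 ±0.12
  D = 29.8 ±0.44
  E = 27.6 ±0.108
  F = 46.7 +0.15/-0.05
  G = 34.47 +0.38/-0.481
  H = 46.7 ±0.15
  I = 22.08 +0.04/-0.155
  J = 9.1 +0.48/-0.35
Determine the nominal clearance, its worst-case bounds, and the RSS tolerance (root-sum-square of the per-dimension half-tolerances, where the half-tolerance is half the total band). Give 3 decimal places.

Stack each dimension's contribution:
  +A: nom +41.040 → Σnom=41.040; wc +0.436/-0.436 → slack +0.436/-0.436; half-tol=0.436, Σhalf²=0.190096
  -B: nom -30.600 → Σnom=10.440; wc +0.129/-0.470 → slack +0.565/-0.906; half-tol=0.299, Σhalf²=0.279796
  +C: nom +28.400 → Σnom=38.840; wc +0.120/-0.120 → slack +0.685/-1.026; half-tol=0.120, Σhalf²=0.294196
  +D: nom +29.800 → Σnom=68.640; wc +0.440/-0.440 → slack +1.125/-1.466; half-tol=0.440, Σhalf²=0.487796
  +E: nom +27.600 → Σnom=96.240; wc +0.108/-0.108 → slack +1.233/-1.574; half-tol=0.108, Σhalf²=0.499460
  -F: nom -46.700 → Σnom=49.540; wc +0.050/-0.150 → slack +1.283/-1.724; half-tol=0.100, Σhalf²=0.509460
  -G: nom -34.470 → Σnom=15.070; wc +0.481/-0.380 → slack +1.764/-2.104; half-tol=0.430, Σhalf²=0.694790
  -H: nom -46.700 → Σnom=-31.630; wc +0.150/-0.150 → slack +1.914/-2.254; half-tol=0.150, Σhalf²=0.717290
  -I: nom -22.080 → Σnom=-53.710; wc +0.155/-0.040 → slack +2.069/-2.294; half-tol=0.098, Σhalf²=0.726797
  +J: nom +9.100 → Σnom=-44.610; wc +0.480/-0.350 → slack +2.549/-2.644; half-tol=0.415, Σhalf²=0.899022
Nominal = -44.610. Worst-case = [-44.610 - 2.644, -44.610 + 2.549] = [-47.254, -42.061]. RSS = √0.899022 = 0.948.

nominal=-44.610 wc=[-47.254,-42.061] rss=0.948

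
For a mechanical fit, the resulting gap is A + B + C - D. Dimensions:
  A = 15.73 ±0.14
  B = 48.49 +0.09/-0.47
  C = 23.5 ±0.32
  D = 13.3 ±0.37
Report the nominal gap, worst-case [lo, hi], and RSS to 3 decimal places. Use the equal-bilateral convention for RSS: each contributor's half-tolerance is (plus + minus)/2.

nominal=74.420 wc=[73.120,75.340] rss=0.581

Stack each dimension's contribution:
  +A: nom +15.730 → Σnom=15.730; wc +0.140/-0.140 → slack +0.140/-0.140; half-tol=0.140, Σhalf²=0.019600
  +B: nom +48.490 → Σnom=64.220; wc +0.090/-0.470 → slack +0.230/-0.610; half-tol=0.280, Σhalf²=0.098000
  +C: nom +23.500 → Σnom=87.720; wc +0.320/-0.320 → slack +0.550/-0.930; half-tol=0.320, Σhalf²=0.200400
  -D: nom -13.300 → Σnom=74.420; wc +0.370/-0.370 → slack +0.920/-1.300; half-tol=0.370, Σhalf²=0.337300
Nominal = 74.420. Worst-case = [74.420 - 1.300, 74.420 + 0.920] = [73.120, 75.340]. RSS = √0.337300 = 0.581.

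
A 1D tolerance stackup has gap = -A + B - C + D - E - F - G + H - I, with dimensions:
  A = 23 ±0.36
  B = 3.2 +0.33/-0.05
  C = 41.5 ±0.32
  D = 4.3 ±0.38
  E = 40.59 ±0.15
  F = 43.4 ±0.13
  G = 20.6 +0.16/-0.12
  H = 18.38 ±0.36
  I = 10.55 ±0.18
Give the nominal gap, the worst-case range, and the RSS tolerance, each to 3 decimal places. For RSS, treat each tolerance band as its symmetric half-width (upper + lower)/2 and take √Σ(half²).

Stack each dimension's contribution:
  -A: nom -23.000 → Σnom=-23.000; wc +0.360/-0.360 → slack +0.360/-0.360; half-tol=0.360, Σhalf²=0.129600
  +B: nom +3.200 → Σnom=-19.800; wc +0.330/-0.050 → slack +0.690/-0.410; half-tol=0.190, Σhalf²=0.165700
  -C: nom -41.500 → Σnom=-61.300; wc +0.320/-0.320 → slack +1.010/-0.730; half-tol=0.320, Σhalf²=0.268100
  +D: nom +4.300 → Σnom=-57.000; wc +0.380/-0.380 → slack +1.390/-1.110; half-tol=0.380, Σhalf²=0.412500
  -E: nom -40.590 → Σnom=-97.590; wc +0.150/-0.150 → slack +1.540/-1.260; half-tol=0.150, Σhalf²=0.435000
  -F: nom -43.400 → Σnom=-140.990; wc +0.130/-0.130 → slack +1.670/-1.390; half-tol=0.130, Σhalf²=0.451900
  -G: nom -20.600 → Σnom=-161.590; wc +0.120/-0.160 → slack +1.790/-1.550; half-tol=0.140, Σhalf²=0.471500
  +H: nom +18.380 → Σnom=-143.210; wc +0.360/-0.360 → slack +2.150/-1.910; half-tol=0.360, Σhalf²=0.601100
  -I: nom -10.550 → Σnom=-153.760; wc +0.180/-0.180 → slack +2.330/-2.090; half-tol=0.180, Σhalf²=0.633500
Nominal = -153.760. Worst-case = [-153.760 - 2.090, -153.760 + 2.330] = [-155.850, -151.430]. RSS = √0.633500 = 0.796.

nominal=-153.760 wc=[-155.850,-151.430] rss=0.796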